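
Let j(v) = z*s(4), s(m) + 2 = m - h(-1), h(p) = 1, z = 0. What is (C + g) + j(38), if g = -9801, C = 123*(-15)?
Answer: -11646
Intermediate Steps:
C = -1845
s(m) = -3 + m (s(m) = -2 + (m - 1*1) = -2 + (m - 1) = -2 + (-1 + m) = -3 + m)
j(v) = 0 (j(v) = 0*(-3 + 4) = 0*1 = 0)
(C + g) + j(38) = (-1845 - 9801) + 0 = -11646 + 0 = -11646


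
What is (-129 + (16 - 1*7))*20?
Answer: -2400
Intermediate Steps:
(-129 + (16 - 1*7))*20 = (-129 + (16 - 7))*20 = (-129 + 9)*20 = -120*20 = -2400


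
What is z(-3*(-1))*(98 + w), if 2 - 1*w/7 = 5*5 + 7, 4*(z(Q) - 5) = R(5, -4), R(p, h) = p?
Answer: -700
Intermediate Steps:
z(Q) = 25/4 (z(Q) = 5 + (1/4)*5 = 5 + 5/4 = 25/4)
w = -210 (w = 14 - 7*(5*5 + 7) = 14 - 7*(25 + 7) = 14 - 7*32 = 14 - 224 = -210)
z(-3*(-1))*(98 + w) = 25*(98 - 210)/4 = (25/4)*(-112) = -700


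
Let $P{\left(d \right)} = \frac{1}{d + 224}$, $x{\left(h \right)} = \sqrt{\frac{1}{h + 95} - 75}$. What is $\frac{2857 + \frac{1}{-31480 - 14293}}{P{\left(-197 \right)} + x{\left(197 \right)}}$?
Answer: $\frac{1031017958640}{730750519499} - \frac{190667704680 i \sqrt{1598627}}{730750519499} \approx 1.4109 - 329.9 i$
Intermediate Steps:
$x{\left(h \right)} = \sqrt{-75 + \frac{1}{95 + h}}$ ($x{\left(h \right)} = \sqrt{\frac{1}{95 + h} - 75} = \sqrt{-75 + \frac{1}{95 + h}}$)
$P{\left(d \right)} = \frac{1}{224 + d}$
$\frac{2857 + \frac{1}{-31480 - 14293}}{P{\left(-197 \right)} + x{\left(197 \right)}} = \frac{2857 + \frac{1}{-31480 - 14293}}{\frac{1}{224 - 197} + \sqrt{\frac{-7124 - 14775}{95 + 197}}} = \frac{2857 + \frac{1}{-45773}}{\frac{1}{27} + \sqrt{\frac{-7124 - 14775}{292}}} = \frac{2857 - \frac{1}{45773}}{\frac{1}{27} + \sqrt{\frac{1}{292} \left(-21899\right)}} = \frac{130773460}{45773 \left(\frac{1}{27} + \sqrt{- \frac{21899}{292}}\right)} = \frac{130773460}{45773 \left(\frac{1}{27} + \frac{i \sqrt{1598627}}{146}\right)}$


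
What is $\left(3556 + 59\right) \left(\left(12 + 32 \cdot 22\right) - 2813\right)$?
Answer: $-7580655$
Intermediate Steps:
$\left(3556 + 59\right) \left(\left(12 + 32 \cdot 22\right) - 2813\right) = 3615 \left(\left(12 + 704\right) - 2813\right) = 3615 \left(716 - 2813\right) = 3615 \left(-2097\right) = -7580655$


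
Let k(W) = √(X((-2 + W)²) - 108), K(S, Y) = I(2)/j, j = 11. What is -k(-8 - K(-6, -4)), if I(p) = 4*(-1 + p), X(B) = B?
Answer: -6*I*√2/11 ≈ -0.77139*I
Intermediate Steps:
I(p) = -4 + 4*p
K(S, Y) = 4/11 (K(S, Y) = (-4 + 4*2)/11 = (-4 + 8)*(1/11) = 4*(1/11) = 4/11)
k(W) = √(-108 + (-2 + W)²) (k(W) = √((-2 + W)² - 108) = √(-108 + (-2 + W)²))
-k(-8 - K(-6, -4)) = -√(-108 + (-2 + (-8 - 1*4/11))²) = -√(-108 + (-2 + (-8 - 4/11))²) = -√(-108 + (-2 - 92/11)²) = -√(-108 + (-114/11)²) = -√(-108 + 12996/121) = -√(-72/121) = -6*I*√2/11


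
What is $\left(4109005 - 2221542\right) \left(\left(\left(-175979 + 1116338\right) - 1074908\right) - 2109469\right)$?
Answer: $-4235500946334$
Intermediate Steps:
$\left(4109005 - 2221542\right) \left(\left(\left(-175979 + 1116338\right) - 1074908\right) - 2109469\right) = \left(4109005 - 2221542\right) \left(\left(940359 - 1074908\right) - 2109469\right) = 1887463 \left(-134549 - 2109469\right) = 1887463 \left(-2244018\right) = -4235500946334$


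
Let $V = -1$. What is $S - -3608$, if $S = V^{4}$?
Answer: $3609$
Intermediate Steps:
$S = 1$ ($S = \left(-1\right)^{4} = 1$)
$S - -3608 = 1 - -3608 = 1 + 3608 = 3609$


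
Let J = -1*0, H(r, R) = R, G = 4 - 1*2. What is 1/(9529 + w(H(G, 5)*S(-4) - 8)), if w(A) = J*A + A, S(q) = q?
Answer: 1/9501 ≈ 0.00010525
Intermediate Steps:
G = 2 (G = 4 - 2 = 2)
J = 0
w(A) = A (w(A) = 0*A + A = 0 + A = A)
1/(9529 + w(H(G, 5)*S(-4) - 8)) = 1/(9529 + (5*(-4) - 8)) = 1/(9529 + (-20 - 8)) = 1/(9529 - 28) = 1/9501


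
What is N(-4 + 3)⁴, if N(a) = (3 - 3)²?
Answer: 0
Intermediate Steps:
N(a) = 0 (N(a) = 0² = 0)
N(-4 + 3)⁴ = 0⁴ = 0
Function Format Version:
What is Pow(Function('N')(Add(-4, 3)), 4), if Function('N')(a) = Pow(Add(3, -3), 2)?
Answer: 0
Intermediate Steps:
Function('N')(a) = 0 (Function('N')(a) = Pow(0, 2) = 0)
Pow(Function('N')(Add(-4, 3)), 4) = Pow(0, 4) = 0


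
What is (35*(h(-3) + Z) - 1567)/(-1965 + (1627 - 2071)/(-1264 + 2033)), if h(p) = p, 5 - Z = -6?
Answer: 329901/503843 ≈ 0.65477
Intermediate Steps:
Z = 11 (Z = 5 - 1*(-6) = 5 + 6 = 11)
(35*(h(-3) + Z) - 1567)/(-1965 + (1627 - 2071)/(-1264 + 2033)) = (35*(-3 + 11) - 1567)/(-1965 + (1627 - 2071)/(-1264 + 2033)) = (35*8 - 1567)/(-1965 - 444/769) = (280 - 1567)/(-1965 - 444*1/769) = -1287/(-1965 - 444/769) = -1287/(-1511529/769) = -1287*(-769/1511529) = 329901/503843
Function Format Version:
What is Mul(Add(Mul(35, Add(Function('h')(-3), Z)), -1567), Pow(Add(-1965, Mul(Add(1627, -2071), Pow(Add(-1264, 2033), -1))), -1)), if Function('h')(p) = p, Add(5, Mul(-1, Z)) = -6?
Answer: Rational(329901, 503843) ≈ 0.65477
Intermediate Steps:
Z = 11 (Z = Add(5, Mul(-1, -6)) = Add(5, 6) = 11)
Mul(Add(Mul(35, Add(Function('h')(-3), Z)), -1567), Pow(Add(-1965, Mul(Add(1627, -2071), Pow(Add(-1264, 2033), -1))), -1)) = Mul(Add(Mul(35, Add(-3, 11)), -1567), Pow(Add(-1965, Mul(Add(1627, -2071), Pow(Add(-1264, 2033), -1))), -1)) = Mul(Add(Mul(35, 8), -1567), Pow(Add(-1965, Mul(-444, Pow(769, -1))), -1)) = Mul(Add(280, -1567), Pow(Add(-1965, Mul(-444, Rational(1, 769))), -1)) = Mul(-1287, Pow(Add(-1965, Rational(-444, 769)), -1)) = Mul(-1287, Pow(Rational(-1511529, 769), -1)) = Mul(-1287, Rational(-769, 1511529)) = Rational(329901, 503843)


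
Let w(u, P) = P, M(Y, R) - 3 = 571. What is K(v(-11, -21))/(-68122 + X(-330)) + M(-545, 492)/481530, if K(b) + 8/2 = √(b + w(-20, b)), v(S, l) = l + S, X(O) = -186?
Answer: 734552/587363415 - 2*I/17077 ≈ 0.0012506 - 0.00011712*I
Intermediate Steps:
M(Y, R) = 574 (M(Y, R) = 3 + 571 = 574)
v(S, l) = S + l
K(b) = -4 + √2*√b (K(b) = -4 + √(b + b) = -4 + √(2*b) = -4 + √2*√b)
K(v(-11, -21))/(-68122 + X(-330)) + M(-545, 492)/481530 = (-4 + √2*√(-11 - 21))/(-68122 - 186) + 574/481530 = (-4 + √2*√(-32))/(-68308) + 574*(1/481530) = (-4 + √2*(4*I*√2))*(-1/68308) + 41/34395 = (-4 + 8*I)*(-1/68308) + 41/34395 = (1/17077 - 2*I/17077) + 41/34395 = 734552/587363415 - 2*I/17077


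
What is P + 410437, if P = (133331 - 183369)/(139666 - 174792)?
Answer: 7208530050/17563 ≈ 4.1044e+5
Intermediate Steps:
P = 25019/17563 (P = -50038/(-35126) = -50038*(-1/35126) = 25019/17563 ≈ 1.4245)
P + 410437 = 25019/17563 + 410437 = 7208530050/17563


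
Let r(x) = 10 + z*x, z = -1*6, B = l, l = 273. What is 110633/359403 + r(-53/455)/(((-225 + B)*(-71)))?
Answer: 14150198443/46442055660 ≈ 0.30469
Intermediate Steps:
B = 273
z = -6
r(x) = 10 - 6*x
110633/359403 + r(-53/455)/(((-225 + B)*(-71))) = 110633/359403 + (10 - (-318)/455)/(((-225 + 273)*(-71))) = 110633*(1/359403) + (10 - (-318)/455)/((48*(-71))) = 110633/359403 + (10 - 6*(-53/455))/(-3408) = 110633/359403 + (10 + 318/455)*(-1/3408) = 110633/359403 + (4868/455)*(-1/3408) = 110633/359403 - 1217/387660 = 14150198443/46442055660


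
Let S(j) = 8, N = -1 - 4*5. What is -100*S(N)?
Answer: -800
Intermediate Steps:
N = -21 (N = -1 - 20 = -21)
-100*S(N) = -100*8 = -800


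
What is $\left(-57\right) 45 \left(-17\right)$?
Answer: $43605$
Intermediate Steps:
$\left(-57\right) 45 \left(-17\right) = \left(-2565\right) \left(-17\right) = 43605$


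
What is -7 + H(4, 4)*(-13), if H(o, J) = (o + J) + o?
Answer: -163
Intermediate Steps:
H(o, J) = J + 2*o (H(o, J) = (J + o) + o = J + 2*o)
-7 + H(4, 4)*(-13) = -7 + (4 + 2*4)*(-13) = -7 + (4 + 8)*(-13) = -7 + 12*(-13) = -7 - 156 = -163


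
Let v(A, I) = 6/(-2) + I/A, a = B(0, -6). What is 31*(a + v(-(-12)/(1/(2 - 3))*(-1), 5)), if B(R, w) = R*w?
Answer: -961/12 ≈ -80.083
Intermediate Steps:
a = 0 (a = 0*(-6) = 0)
v(A, I) = -3 + I/A (v(A, I) = 6*(-1/2) + I/A = -3 + I/A)
31*(a + v(-(-12)/(1/(2 - 3))*(-1), 5)) = 31*(0 + (-3 + 5/((-(-12)/(1/(2 - 3))*(-1))))) = 31*(0 + (-3 + 5/((-(-12)/(1/(-1))*(-1))))) = 31*(0 + (-3 + 5/((-(-12)/(-1)*(-1))))) = 31*(0 + (-3 + 5/((-(-12)*(-1)*(-1))))) = 31*(0 + (-3 + 5/((-4*3*(-1))))) = 31*(0 + (-3 + 5/((-12*(-1))))) = 31*(0 + (-3 + 5/12)) = 31*(0 - 31/12) = 31*(-31/12) = -961/12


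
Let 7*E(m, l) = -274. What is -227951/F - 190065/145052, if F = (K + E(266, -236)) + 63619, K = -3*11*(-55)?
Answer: -19903634614/4149973983 ≈ -4.7961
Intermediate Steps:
E(m, l) = -274/7 (E(m, l) = (1/7)*(-274) = -274/7)
K = 1815 (K = -33*(-55) = 1815)
F = 457764/7 (F = (1815 - 274/7) + 63619 = 12431/7 + 63619 = 457764/7 ≈ 65395.)
-227951/F - 190065/145052 = -227951/457764/7 - 190065/145052 = -227951*7/457764 - 190065*1/145052 = -1595657/457764 - 190065/145052 = -19903634614/4149973983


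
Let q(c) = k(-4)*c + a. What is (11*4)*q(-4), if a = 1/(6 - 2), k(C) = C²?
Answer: -2805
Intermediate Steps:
a = ¼ (a = 1/4 = ¼ ≈ 0.25000)
q(c) = ¼ + 16*c (q(c) = (-4)²*c + ¼ = 16*c + ¼ = ¼ + 16*c)
(11*4)*q(-4) = (11*4)*(¼ + 16*(-4)) = 44*(¼ - 64) = 44*(-255/4) = -2805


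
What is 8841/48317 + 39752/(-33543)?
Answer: -1624143721/1620697131 ≈ -1.0021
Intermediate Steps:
8841/48317 + 39752/(-33543) = 8841*(1/48317) + 39752*(-1/33543) = 8841/48317 - 39752/33543 = -1624143721/1620697131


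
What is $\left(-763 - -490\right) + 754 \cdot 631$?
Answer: $475501$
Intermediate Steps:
$\left(-763 - -490\right) + 754 \cdot 631 = \left(-763 + 490\right) + 475774 = -273 + 475774 = 475501$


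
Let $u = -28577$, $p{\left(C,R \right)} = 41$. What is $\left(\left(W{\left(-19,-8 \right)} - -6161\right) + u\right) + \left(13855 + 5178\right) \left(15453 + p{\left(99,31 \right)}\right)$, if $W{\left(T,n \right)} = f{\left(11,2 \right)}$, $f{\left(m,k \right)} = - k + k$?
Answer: $294874886$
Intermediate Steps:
$f{\left(m,k \right)} = 0$
$W{\left(T,n \right)} = 0$
$\left(\left(W{\left(-19,-8 \right)} - -6161\right) + u\right) + \left(13855 + 5178\right) \left(15453 + p{\left(99,31 \right)}\right) = \left(\left(0 - -6161\right) - 28577\right) + \left(13855 + 5178\right) \left(15453 + 41\right) = \left(\left(0 + 6161\right) - 28577\right) + 19033 \cdot 15494 = \left(6161 - 28577\right) + 294897302 = -22416 + 294897302 = 294874886$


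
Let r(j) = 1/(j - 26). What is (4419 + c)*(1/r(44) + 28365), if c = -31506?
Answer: -768810321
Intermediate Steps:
r(j) = 1/(-26 + j)
(4419 + c)*(1/r(44) + 28365) = (4419 - 31506)*(1/(1/(-26 + 44)) + 28365) = -27087*(1/(1/18) + 28365) = -27087*(18 + 28365) = -27087*28383 = -768810321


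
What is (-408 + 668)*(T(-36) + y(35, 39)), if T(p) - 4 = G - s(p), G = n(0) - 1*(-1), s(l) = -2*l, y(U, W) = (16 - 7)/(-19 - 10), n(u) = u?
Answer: -507520/29 ≈ -17501.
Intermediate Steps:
y(U, W) = -9/29 (y(U, W) = 9/(-29) = 9*(-1/29) = -9/29)
G = 1 (G = 0 - 1*(-1) = 0 + 1 = 1)
T(p) = 5 + 2*p (T(p) = 4 + (1 - (-2)*p) = 4 + (1 + 2*p) = 5 + 2*p)
(-408 + 668)*(T(-36) + y(35, 39)) = (-408 + 668)*((5 + 2*(-36)) - 9/29) = 260*((5 - 72) - 9/29) = 260*(-67 - 9/29) = 260*(-1952/29) = -507520/29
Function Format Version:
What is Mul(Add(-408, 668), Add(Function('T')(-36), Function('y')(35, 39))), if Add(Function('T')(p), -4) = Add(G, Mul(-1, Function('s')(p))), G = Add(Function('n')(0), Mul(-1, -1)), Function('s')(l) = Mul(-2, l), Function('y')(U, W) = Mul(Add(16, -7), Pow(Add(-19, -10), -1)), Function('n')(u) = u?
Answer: Rational(-507520, 29) ≈ -17501.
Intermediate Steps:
Function('y')(U, W) = Rational(-9, 29) (Function('y')(U, W) = Mul(9, Pow(-29, -1)) = Mul(9, Rational(-1, 29)) = Rational(-9, 29))
G = 1 (G = Add(0, Mul(-1, -1)) = Add(0, 1) = 1)
Function('T')(p) = Add(5, Mul(2, p)) (Function('T')(p) = Add(4, Add(1, Mul(-1, Mul(-2, p)))) = Add(4, Add(1, Mul(2, p))) = Add(5, Mul(2, p)))
Mul(Add(-408, 668), Add(Function('T')(-36), Function('y')(35, 39))) = Mul(Add(-408, 668), Add(Add(5, Mul(2, -36)), Rational(-9, 29))) = Mul(260, Add(Add(5, -72), Rational(-9, 29))) = Mul(260, Add(-67, Rational(-9, 29))) = Mul(260, Rational(-1952, 29)) = Rational(-507520, 29)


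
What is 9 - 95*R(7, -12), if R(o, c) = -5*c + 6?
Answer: -6261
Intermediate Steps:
R(o, c) = 6 - 5*c
9 - 95*R(7, -12) = 9 - 95*(6 - 5*(-12)) = 9 - 95*(6 + 60) = 9 - 95*66 = 9 - 6270 = -6261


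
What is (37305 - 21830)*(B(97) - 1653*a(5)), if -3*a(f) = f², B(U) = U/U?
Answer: 213183600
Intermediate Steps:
B(U) = 1
a(f) = -f²/3
(37305 - 21830)*(B(97) - 1653*a(5)) = (37305 - 21830)*(1 - (-551)*5²) = 15475*(1 - (-551)*25) = 15475*(1 - 1653*(-25/3)) = 15475*(1 + 13775) = 15475*13776 = 213183600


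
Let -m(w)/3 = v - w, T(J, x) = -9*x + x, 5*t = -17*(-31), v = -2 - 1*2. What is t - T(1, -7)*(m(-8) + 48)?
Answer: -9553/5 ≈ -1910.6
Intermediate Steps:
v = -4 (v = -2 - 2 = -4)
t = 527/5 (t = (-17*(-31))/5 = (1/5)*527 = 527/5 ≈ 105.40)
T(J, x) = -8*x
m(w) = 12 + 3*w (m(w) = -3*(-4 - w) = 12 + 3*w)
t - T(1, -7)*(m(-8) + 48) = 527/5 - (-8*(-7))*((12 + 3*(-8)) + 48) = 527/5 - 56*((12 - 24) + 48) = 527/5 - 56*(-12 + 48) = 527/5 - 56*36 = 527/5 - 1*2016 = 527/5 - 2016 = -9553/5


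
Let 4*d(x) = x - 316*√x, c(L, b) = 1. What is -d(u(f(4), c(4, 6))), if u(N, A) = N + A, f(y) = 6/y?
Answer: -5/8 + 79*√10/2 ≈ 124.28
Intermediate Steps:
u(N, A) = A + N
d(x) = -79*√x + x/4 (d(x) = (x - 316*√x)/4 = -79*√x + x/4)
-d(u(f(4), c(4, 6))) = -(-79*√(1 + 6/4) + (1 + 6/4)/4) = -(-79*√(1 + 6*(¼)) + (1 + 6*(¼))/4) = -(-79*√(1 + 3/2) + (1 + 3/2)/4) = -(-79*√10/2 + (¼)*(5/2)) = -(-79*√10/2 + 5/8) = -(5/8 - 79*√10/2) = -5/8 + 79*√10/2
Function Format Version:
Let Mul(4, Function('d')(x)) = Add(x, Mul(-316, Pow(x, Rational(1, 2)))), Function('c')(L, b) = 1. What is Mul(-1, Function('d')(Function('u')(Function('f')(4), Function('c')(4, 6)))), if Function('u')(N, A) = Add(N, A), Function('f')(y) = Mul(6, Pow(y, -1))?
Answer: Add(Rational(-5, 8), Mul(Rational(79, 2), Pow(10, Rational(1, 2)))) ≈ 124.28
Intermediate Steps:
Function('u')(N, A) = Add(A, N)
Function('d')(x) = Add(Mul(-79, Pow(x, Rational(1, 2))), Mul(Rational(1, 4), x)) (Function('d')(x) = Mul(Rational(1, 4), Add(x, Mul(-316, Pow(x, Rational(1, 2))))) = Add(Mul(-79, Pow(x, Rational(1, 2))), Mul(Rational(1, 4), x)))
Mul(-1, Function('d')(Function('u')(Function('f')(4), Function('c')(4, 6)))) = Mul(-1, Add(Mul(-79, Pow(Add(1, Mul(6, Pow(4, -1))), Rational(1, 2))), Mul(Rational(1, 4), Add(1, Mul(6, Pow(4, -1)))))) = Mul(-1, Add(Mul(-79, Pow(Add(1, Mul(6, Rational(1, 4))), Rational(1, 2))), Mul(Rational(1, 4), Add(1, Mul(6, Rational(1, 4)))))) = Mul(-1, Add(Mul(-79, Pow(Add(1, Rational(3, 2)), Rational(1, 2))), Mul(Rational(1, 4), Add(1, Rational(3, 2))))) = Mul(-1, Add(Mul(-79, Pow(Rational(5, 2), Rational(1, 2))), Mul(Rational(1, 4), Rational(5, 2)))) = Mul(-1, Add(Mul(-79, Mul(Rational(1, 2), Pow(10, Rational(1, 2)))), Rational(5, 8))) = Mul(-1, Add(Mul(Rational(-79, 2), Pow(10, Rational(1, 2))), Rational(5, 8))) = Mul(-1, Add(Rational(5, 8), Mul(Rational(-79, 2), Pow(10, Rational(1, 2))))) = Add(Rational(-5, 8), Mul(Rational(79, 2), Pow(10, Rational(1, 2))))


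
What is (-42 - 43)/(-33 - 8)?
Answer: 85/41 ≈ 2.0732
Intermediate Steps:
(-42 - 43)/(-33 - 8) = -85/(-41) = -85*(-1/41) = 85/41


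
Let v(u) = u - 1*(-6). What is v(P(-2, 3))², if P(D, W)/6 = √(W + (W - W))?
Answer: 144 + 72*√3 ≈ 268.71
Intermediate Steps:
P(D, W) = 6*√W (P(D, W) = 6*√(W + (W - W)) = 6*√(W + 0) = 6*√W)
v(u) = 6 + u (v(u) = u + 6 = 6 + u)
v(P(-2, 3))² = (6 + 6*√3)²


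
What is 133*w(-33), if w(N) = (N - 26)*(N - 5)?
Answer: 298186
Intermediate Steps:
w(N) = (-26 + N)*(-5 + N)
133*w(-33) = 133*(130 + (-33)² - 31*(-33)) = 133*(130 + 1089 + 1023) = 133*2242 = 298186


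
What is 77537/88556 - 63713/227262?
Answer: 5989522633/10062706836 ≈ 0.59522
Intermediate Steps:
77537/88556 - 63713/227262 = 5989522633/10062706836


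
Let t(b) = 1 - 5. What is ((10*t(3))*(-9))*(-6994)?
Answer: -2517840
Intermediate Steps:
t(b) = -4
((10*t(3))*(-9))*(-6994) = ((10*(-4))*(-9))*(-6994) = -40*(-9)*(-6994) = 360*(-6994) = -2517840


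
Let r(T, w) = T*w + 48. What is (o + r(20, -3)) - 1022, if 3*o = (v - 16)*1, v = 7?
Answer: -1037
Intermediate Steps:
o = -3 (o = ((7 - 16)*1)/3 = (-9*1)/3 = (⅓)*(-9) = -3)
r(T, w) = 48 + T*w
(o + r(20, -3)) - 1022 = (-3 + (48 + 20*(-3))) - 1022 = (-3 + (48 - 60)) - 1022 = (-3 - 12) - 1022 = -15 - 1022 = -1037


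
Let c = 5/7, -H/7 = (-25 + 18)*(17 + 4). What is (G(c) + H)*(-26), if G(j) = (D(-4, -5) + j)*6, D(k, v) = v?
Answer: -182598/7 ≈ -26085.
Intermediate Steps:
H = 1029 (H = -7*(-25 + 18)*(17 + 4) = -(-49)*21 = -7*(-147) = 1029)
c = 5/7 (c = 5*(⅐) = 5/7 ≈ 0.71429)
G(j) = -30 + 6*j (G(j) = (-5 + j)*6 = -30 + 6*j)
(G(c) + H)*(-26) = ((-30 + 6*(5/7)) + 1029)*(-26) = ((-30 + 30/7) + 1029)*(-26) = (-180/7 + 1029)*(-26) = (7023/7)*(-26) = -182598/7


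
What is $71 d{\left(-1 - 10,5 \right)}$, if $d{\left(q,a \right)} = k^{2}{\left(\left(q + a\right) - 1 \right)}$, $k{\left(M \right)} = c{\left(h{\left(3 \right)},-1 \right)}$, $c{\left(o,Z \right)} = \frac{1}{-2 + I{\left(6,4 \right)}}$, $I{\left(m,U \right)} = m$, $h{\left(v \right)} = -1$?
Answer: $\frac{71}{16} \approx 4.4375$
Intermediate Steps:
$c{\left(o,Z \right)} = \frac{1}{4}$ ($c{\left(o,Z \right)} = \frac{1}{-2 + 6} = \frac{1}{4}$)
$k{\left(M \right)} = \frac{1}{4}$
$d{\left(q,a \right)} = \frac{1}{16}$ ($d{\left(q,a \right)} = \left(\frac{1}{4}\right)^{2} = \frac{1}{16}$)
$71 d{\left(-1 - 10,5 \right)} = 71 \cdot \frac{1}{16} = \frac{71}{16}$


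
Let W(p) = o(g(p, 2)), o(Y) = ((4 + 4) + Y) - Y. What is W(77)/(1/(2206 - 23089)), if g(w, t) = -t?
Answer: -167064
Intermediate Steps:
o(Y) = 8 (o(Y) = (8 + Y) - Y = 8)
W(p) = 8
W(77)/(1/(2206 - 23089)) = 8/(1/(2206 - 23089)) = 8/(1/(-20883)) = 8/(-1/20883) = 8*(-20883) = -167064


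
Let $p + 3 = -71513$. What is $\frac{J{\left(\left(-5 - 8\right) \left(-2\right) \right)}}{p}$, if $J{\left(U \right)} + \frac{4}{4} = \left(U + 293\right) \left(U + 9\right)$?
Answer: $- \frac{2791}{17879} \approx -0.15611$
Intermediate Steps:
$J{\left(U \right)} = -1 + \left(9 + U\right) \left(293 + U\right)$ ($J{\left(U \right)} = -1 + \left(U + 293\right) \left(U + 9\right) = -1 + \left(293 + U\right) \left(9 + U\right) = -1 + \left(9 + U\right) \left(293 + U\right)$)
$p = -71516$ ($p = -3 - 71513 = -71516$)
$\frac{J{\left(\left(-5 - 8\right) \left(-2\right) \right)}}{p} = \frac{2636 + \left(\left(-5 - 8\right) \left(-2\right)\right)^{2} + 302 \left(-5 - 8\right) \left(-2\right)}{-71516} = \left(2636 + \left(\left(-13\right) \left(-2\right)\right)^{2} + 302 \left(\left(-13\right) \left(-2\right)\right)\right) \left(- \frac{1}{71516}\right) = \left(2636 + 26^{2} + 302 \cdot 26\right) \left(- \frac{1}{71516}\right) = \left(2636 + 676 + 7852\right) \left(- \frac{1}{71516}\right) = 11164 \left(- \frac{1}{71516}\right) = - \frac{2791}{17879}$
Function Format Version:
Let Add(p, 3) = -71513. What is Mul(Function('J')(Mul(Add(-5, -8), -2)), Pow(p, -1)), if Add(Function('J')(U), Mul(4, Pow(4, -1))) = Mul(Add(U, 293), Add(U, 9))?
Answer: Rational(-2791, 17879) ≈ -0.15611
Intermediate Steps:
Function('J')(U) = Add(-1, Mul(Add(9, U), Add(293, U))) (Function('J')(U) = Add(-1, Mul(Add(U, 293), Add(U, 9))) = Add(-1, Mul(Add(293, U), Add(9, U))) = Add(-1, Mul(Add(9, U), Add(293, U))))
p = -71516 (p = Add(-3, -71513) = -71516)
Mul(Function('J')(Mul(Add(-5, -8), -2)), Pow(p, -1)) = Mul(Add(2636, Pow(Mul(Add(-5, -8), -2), 2), Mul(302, Mul(Add(-5, -8), -2))), Pow(-71516, -1)) = Mul(Add(2636, Pow(Mul(-13, -2), 2), Mul(302, Mul(-13, -2))), Rational(-1, 71516)) = Mul(Add(2636, Pow(26, 2), Mul(302, 26)), Rational(-1, 71516)) = Mul(Add(2636, 676, 7852), Rational(-1, 71516)) = Mul(11164, Rational(-1, 71516)) = Rational(-2791, 17879)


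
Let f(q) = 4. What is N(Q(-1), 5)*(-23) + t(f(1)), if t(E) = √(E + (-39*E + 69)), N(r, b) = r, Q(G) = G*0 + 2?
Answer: -46 + I*√83 ≈ -46.0 + 9.1104*I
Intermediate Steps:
Q(G) = 2 (Q(G) = 0 + 2 = 2)
t(E) = √(69 - 38*E) (t(E) = √(E + (69 - 39*E)) = √(69 - 38*E))
N(Q(-1), 5)*(-23) + t(f(1)) = 2*(-23) + √(69 - 38*4) = -46 + √(69 - 152) = -46 + √(-83) = -46 + I*√83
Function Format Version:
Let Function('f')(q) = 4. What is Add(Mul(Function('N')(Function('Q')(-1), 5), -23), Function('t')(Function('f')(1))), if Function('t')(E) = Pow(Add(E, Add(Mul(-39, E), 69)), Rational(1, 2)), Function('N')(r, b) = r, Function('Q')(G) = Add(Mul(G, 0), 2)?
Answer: Add(-46, Mul(I, Pow(83, Rational(1, 2)))) ≈ Add(-46.000, Mul(9.1104, I))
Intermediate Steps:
Function('Q')(G) = 2 (Function('Q')(G) = Add(0, 2) = 2)
Function('t')(E) = Pow(Add(69, Mul(-38, E)), Rational(1, 2)) (Function('t')(E) = Pow(Add(E, Add(69, Mul(-39, E))), Rational(1, 2)) = Pow(Add(69, Mul(-38, E)), Rational(1, 2)))
Add(Mul(Function('N')(Function('Q')(-1), 5), -23), Function('t')(Function('f')(1))) = Add(Mul(2, -23), Pow(Add(69, Mul(-38, 4)), Rational(1, 2))) = Add(-46, Pow(Add(69, -152), Rational(1, 2))) = Add(-46, Pow(-83, Rational(1, 2))) = Add(-46, Mul(I, Pow(83, Rational(1, 2))))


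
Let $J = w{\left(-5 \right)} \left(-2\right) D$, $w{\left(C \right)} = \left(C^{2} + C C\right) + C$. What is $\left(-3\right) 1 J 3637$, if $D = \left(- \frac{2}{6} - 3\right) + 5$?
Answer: $1636650$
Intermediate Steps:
$w{\left(C \right)} = C + 2 C^{2}$ ($w{\left(C \right)} = \left(C^{2} + C^{2}\right) + C = 2 C^{2} + C = C + 2 C^{2}$)
$D = \frac{5}{3}$ ($D = \left(\left(-2\right) \frac{1}{6} - 3\right) + 5 = \left(- \frac{1}{3} - 3\right) + 5 = - \frac{10}{3} + 5 = \frac{5}{3} \approx 1.6667$)
$J = -150$ ($J = - 5 \left(1 + 2 \left(-5\right)\right) \left(-2\right) \frac{5}{3} = - 5 \left(1 - 10\right) \left(-2\right) \frac{5}{3} = \left(-5\right) \left(-9\right) \left(-2\right) \frac{5}{3} = 45 \left(-2\right) \frac{5}{3} = \left(-90\right) \frac{5}{3} = -150$)
$\left(-3\right) 1 J 3637 = \left(-3\right) 1 \left(-150\right) 3637 = \left(-3\right) \left(-150\right) 3637 = 450 \cdot 3637 = 1636650$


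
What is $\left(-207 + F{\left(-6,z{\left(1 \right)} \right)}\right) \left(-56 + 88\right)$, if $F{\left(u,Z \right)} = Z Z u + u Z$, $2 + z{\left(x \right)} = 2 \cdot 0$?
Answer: $-7008$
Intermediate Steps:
$z{\left(x \right)} = -2$ ($z{\left(x \right)} = -2 + 2 \cdot 0 = -2 + 0 = -2$)
$F{\left(u,Z \right)} = Z u + u Z^{2}$ ($F{\left(u,Z \right)} = Z^{2} u + Z u = u Z^{2} + Z u = Z u + u Z^{2}$)
$\left(-207 + F{\left(-6,z{\left(1 \right)} \right)}\right) \left(-56 + 88\right) = \left(-207 - - 12 \left(1 - 2\right)\right) \left(-56 + 88\right) = \left(-207 - \left(-12\right) \left(-1\right)\right) 32 = \left(-207 - 12\right) 32 = \left(-219\right) 32 = -7008$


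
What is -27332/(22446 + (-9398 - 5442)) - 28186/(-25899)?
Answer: -246744376/98493897 ≈ -2.5052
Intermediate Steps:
-27332/(22446 + (-9398 - 5442)) - 28186/(-25899) = -27332/(22446 - 14840) - 28186*(-1/25899) = -27332/7606 + 28186/25899 = -27332*1/7606 + 28186/25899 = -13666/3803 + 28186/25899 = -246744376/98493897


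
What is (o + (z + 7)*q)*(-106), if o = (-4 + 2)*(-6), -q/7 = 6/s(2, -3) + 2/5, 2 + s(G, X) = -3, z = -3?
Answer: -18232/5 ≈ -3646.4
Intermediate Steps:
s(G, X) = -5 (s(G, X) = -2 - 3 = -5)
q = 28/5 (q = -7*(6/(-5) + 2/5) = -7*(6*(-1/5) + 2*(1/5)) = -7*(-6/5 + 2/5) = -7*(-4/5) = 28/5 ≈ 5.6000)
o = 12 (o = -2*(-6) = 12)
(o + (z + 7)*q)*(-106) = (12 + (-3 + 7)*(28/5))*(-106) = (12 + 4*(28/5))*(-106) = (12 + 112/5)*(-106) = (172/5)*(-106) = -18232/5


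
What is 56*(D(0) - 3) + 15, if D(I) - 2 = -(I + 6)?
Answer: -377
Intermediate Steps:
D(I) = -4 - I (D(I) = 2 - (I + 6) = 2 - (6 + I) = 2 + (-6 - I) = -4 - I)
56*(D(0) - 3) + 15 = 56*((-4 - 1*0) - 3) + 15 = 56*((-4 + 0) - 3) + 15 = 56*(-4 - 3) + 15 = 56*(-7) + 15 = -392 + 15 = -377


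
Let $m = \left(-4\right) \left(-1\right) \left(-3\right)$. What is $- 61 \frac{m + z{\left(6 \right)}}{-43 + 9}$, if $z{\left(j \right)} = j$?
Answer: $- \frac{183}{17} \approx -10.765$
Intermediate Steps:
$m = -12$ ($m = 4 \left(-3\right) = -12$)
$- 61 \frac{m + z{\left(6 \right)}}{-43 + 9} = - 61 \frac{-12 + 6}{-43 + 9} = - 61 \left(- \frac{6}{-34}\right) = - 61 \left(\left(-6\right) \left(- \frac{1}{34}\right)\right) = \left(-61\right) \frac{3}{17} = - \frac{183}{17}$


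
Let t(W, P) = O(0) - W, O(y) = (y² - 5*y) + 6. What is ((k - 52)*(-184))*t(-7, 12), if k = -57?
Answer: 260728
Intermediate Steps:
O(y) = 6 + y² - 5*y
t(W, P) = 6 - W (t(W, P) = (6 + 0² - 5*0) - W = (6 + 0 + 0) - W = 6 - W)
((k - 52)*(-184))*t(-7, 12) = ((-57 - 52)*(-184))*(6 - 1*(-7)) = (-109*(-184))*(6 + 7) = 20056*13 = 260728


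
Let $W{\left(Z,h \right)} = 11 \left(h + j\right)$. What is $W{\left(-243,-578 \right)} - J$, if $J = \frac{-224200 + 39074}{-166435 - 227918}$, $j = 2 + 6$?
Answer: $- \frac{2472778436}{394353} \approx -6270.5$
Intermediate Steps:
$j = 8$
$W{\left(Z,h \right)} = 88 + 11 h$ ($W{\left(Z,h \right)} = 11 \left(h + 8\right) = 11 \left(8 + h\right) = 88 + 11 h$)
$J = \frac{185126}{394353}$ ($J = - \frac{185126}{-394353} = \left(-185126\right) \left(- \frac{1}{394353}\right) = \frac{185126}{394353} \approx 0.46944$)
$W{\left(-243,-578 \right)} - J = \left(88 + 11 \left(-578\right)\right) - \frac{185126}{394353} = \left(88 - 6358\right) - \frac{185126}{394353} = -6270 - \frac{185126}{394353} = - \frac{2472778436}{394353}$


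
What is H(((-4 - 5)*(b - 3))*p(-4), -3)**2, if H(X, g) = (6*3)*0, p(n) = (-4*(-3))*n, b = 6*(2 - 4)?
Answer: 0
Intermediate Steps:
b = -12 (b = 6*(-2) = -12)
p(n) = 12*n
H(X, g) = 0 (H(X, g) = 18*0 = 0)
H(((-4 - 5)*(b - 3))*p(-4), -3)**2 = 0**2 = 0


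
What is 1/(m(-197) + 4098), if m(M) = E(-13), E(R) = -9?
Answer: 1/4089 ≈ 0.00024456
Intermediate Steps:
m(M) = -9
1/(m(-197) + 4098) = 1/(-9 + 4098) = 1/4089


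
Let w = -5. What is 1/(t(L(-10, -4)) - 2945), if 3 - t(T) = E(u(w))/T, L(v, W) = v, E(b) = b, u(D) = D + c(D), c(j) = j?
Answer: -1/2943 ≈ -0.00033979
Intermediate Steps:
u(D) = 2*D (u(D) = D + D = 2*D)
t(T) = 3 + 10/T (t(T) = 3 - 2*(-5)/T = 3 - (-10)/T = 3 + 10/T)
1/(t(L(-10, -4)) - 2945) = 1/((3 + 10/(-10)) - 2945) = 1/((3 + 10*(-⅒)) - 2945) = 1/((3 - 1) - 2945) = 1/(2 - 2945) = 1/(-2943) = -1/2943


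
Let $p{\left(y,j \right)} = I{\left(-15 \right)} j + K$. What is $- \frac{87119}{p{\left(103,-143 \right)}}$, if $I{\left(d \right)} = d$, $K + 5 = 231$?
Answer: $- \frac{87119}{2371} \approx -36.744$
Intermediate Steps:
$K = 226$ ($K = -5 + 231 = 226$)
$p{\left(y,j \right)} = 226 - 15 j$ ($p{\left(y,j \right)} = - 15 j + 226 = 226 - 15 j$)
$- \frac{87119}{p{\left(103,-143 \right)}} = - \frac{87119}{226 - -2145} = - \frac{87119}{226 + 2145} = - \frac{87119}{2371}$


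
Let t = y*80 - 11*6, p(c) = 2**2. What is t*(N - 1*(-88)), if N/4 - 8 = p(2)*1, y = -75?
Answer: -824976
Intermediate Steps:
p(c) = 4
N = 48 (N = 32 + 4*(4*1) = 32 + 4*4 = 32 + 16 = 48)
t = -6066 (t = -75*80 - 11*6 = -6000 - 66 = -6066)
t*(N - 1*(-88)) = -6066*(48 - 1*(-88)) = -6066*(48 + 88) = -6066*136 = -824976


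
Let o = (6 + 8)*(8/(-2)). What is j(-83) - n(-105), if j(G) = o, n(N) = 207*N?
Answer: 21679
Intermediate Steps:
o = -56 (o = 14*(8*(-½)) = 14*(-4) = -56)
j(G) = -56
j(-83) - n(-105) = -56 - 207*(-105) = -56 - 1*(-21735) = -56 + 21735 = 21679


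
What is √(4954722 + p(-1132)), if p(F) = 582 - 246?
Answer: 3*√550562 ≈ 2226.0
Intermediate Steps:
p(F) = 336
√(4954722 + p(-1132)) = √(4954722 + 336) = √4955058 = 3*√550562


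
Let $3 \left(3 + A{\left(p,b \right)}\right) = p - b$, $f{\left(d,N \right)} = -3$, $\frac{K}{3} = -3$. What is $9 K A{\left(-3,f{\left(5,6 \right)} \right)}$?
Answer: $243$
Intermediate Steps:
$K = -9$ ($K = 3 \left(-3\right) = -9$)
$A{\left(p,b \right)} = -3 - \frac{b}{3} + \frac{p}{3}$ ($A{\left(p,b \right)} = -3 + \frac{p - b}{3} = -3 - \left(- \frac{p}{3} + \frac{b}{3}\right) = -3 - \frac{b}{3} + \frac{p}{3}$)
$9 K A{\left(-3,f{\left(5,6 \right)} \right)} = 9 \left(-9\right) \left(-3 - -1 + \frac{1}{3} \left(-3\right)\right) = - 81 \left(-3 + 1 - 1\right) = \left(-81\right) \left(-3\right) = 243$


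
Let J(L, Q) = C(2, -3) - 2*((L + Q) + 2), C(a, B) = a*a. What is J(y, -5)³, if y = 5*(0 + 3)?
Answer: -8000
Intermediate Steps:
C(a, B) = a²
y = 15 (y = 5*3 = 15)
J(L, Q) = -2*L - 2*Q (J(L, Q) = 2² - 2*((L + Q) + 2) = 4 - 2*(2 + L + Q) = 4 + (-4 - 2*L - 2*Q) = -2*L - 2*Q)
J(y, -5)³ = (-2*15 - 2*(-5))³ = (-30 + 10)³ = (-20)³ = -8000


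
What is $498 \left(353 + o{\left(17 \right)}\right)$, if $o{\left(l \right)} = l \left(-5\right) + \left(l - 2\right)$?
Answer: $140934$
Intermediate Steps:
$o{\left(l \right)} = -2 - 4 l$ ($o{\left(l \right)} = - 5 l + \left(l - 2\right) = - 5 l + \left(-2 + l\right) = -2 - 4 l$)
$498 \left(353 + o{\left(17 \right)}\right) = 498 \left(353 - 70\right) = 498 \cdot 283 = 140934$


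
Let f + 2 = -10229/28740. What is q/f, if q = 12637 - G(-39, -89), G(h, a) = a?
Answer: -365745240/67709 ≈ -5401.7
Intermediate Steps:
f = -67709/28740 (f = -2 - 10229/28740 = -67709/28740 ≈ -2.3559)
q = 12726 (q = 12637 - 1*(-89) = 12637 + 89 = 12726)
q/f = 12726/(-67709/28740) = 12726*(-28740/67709) = -365745240/67709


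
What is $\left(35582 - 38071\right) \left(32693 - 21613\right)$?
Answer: $-27578120$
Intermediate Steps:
$\left(35582 - 38071\right) \left(32693 - 21613\right) = \left(35582 - 38071\right) 11080 = \left(-2489\right) 11080 = -27578120$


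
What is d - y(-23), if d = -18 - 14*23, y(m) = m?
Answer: -317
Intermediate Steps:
d = -340 (d = -18 - 322 = -340)
d - y(-23) = -340 - 1*(-23) = -340 + 23 = -317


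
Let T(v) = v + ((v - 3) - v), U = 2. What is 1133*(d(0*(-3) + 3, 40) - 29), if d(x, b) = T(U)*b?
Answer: -78177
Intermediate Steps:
T(v) = -3 + v (T(v) = v + ((-3 + v) - v) = v - 3 = -3 + v)
d(x, b) = -b (d(x, b) = (-3 + 2)*b = -b)
1133*(d(0*(-3) + 3, 40) - 29) = 1133*(-1*40 - 29) = 1133*(-40 - 29) = 1133*(-69) = -78177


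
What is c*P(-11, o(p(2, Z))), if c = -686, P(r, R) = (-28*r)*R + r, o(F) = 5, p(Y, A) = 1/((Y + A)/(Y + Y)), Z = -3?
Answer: -1048894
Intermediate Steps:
p(Y, A) = 2*Y/(A + Y) (p(Y, A) = 1/((A + Y)/((2*Y))) = 1/((A + Y)*(1/(2*Y))) = 1/((A + Y)/(2*Y)) = 2*Y/(A + Y))
P(r, R) = r - 28*R*r (P(r, R) = -28*R*r + r = r - 28*R*r)
c*P(-11, o(p(2, Z))) = -(-7546)*(1 - 28*5) = -(-7546)*(1 - 140) = -(-7546)*(-139) = -686*1529 = -1048894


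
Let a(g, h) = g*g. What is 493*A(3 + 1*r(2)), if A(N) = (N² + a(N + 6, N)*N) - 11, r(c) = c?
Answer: 305167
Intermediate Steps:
a(g, h) = g²
A(N) = -11 + N² + N*(6 + N)² (A(N) = (N² + (N + 6)²*N) - 11 = (N² + (6 + N)²*N) - 11 = (N² + N*(6 + N)²) - 11 = -11 + N² + N*(6 + N)²)
493*A(3 + 1*r(2)) = 493*(-11 + (3 + 1*2)² + (3 + 1*2)*(6 + (3 + 1*2))²) = 493*(-11 + (3 + 2)² + (3 + 2)*(6 + (3 + 2))²) = 493*(-11 + 5² + 5*(6 + 5)²) = 493*(-11 + 25 + 5*11²) = 493*(-11 + 25 + 5*121) = 493*(-11 + 25 + 605) = 493*619 = 305167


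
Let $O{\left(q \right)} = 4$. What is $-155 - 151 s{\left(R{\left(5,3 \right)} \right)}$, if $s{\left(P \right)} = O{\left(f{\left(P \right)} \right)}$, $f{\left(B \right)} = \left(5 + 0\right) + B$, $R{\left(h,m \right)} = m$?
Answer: $-759$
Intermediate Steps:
$f{\left(B \right)} = 5 + B$
$s{\left(P \right)} = 4$
$-155 - 151 s{\left(R{\left(5,3 \right)} \right)} = -155 - 604 = -759$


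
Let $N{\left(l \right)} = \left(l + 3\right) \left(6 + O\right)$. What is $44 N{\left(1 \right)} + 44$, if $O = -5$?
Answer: $220$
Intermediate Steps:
$N{\left(l \right)} = 3 + l$ ($N{\left(l \right)} = \left(l + 3\right) \left(6 - 5\right) = \left(3 + l\right) 1 = 3 + l$)
$44 N{\left(1 \right)} + 44 = 44 \left(3 + 1\right) + 44 = 44 \cdot 4 + 44 = 176 + 44 = 220$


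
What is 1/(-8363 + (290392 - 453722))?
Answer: -1/171693 ≈ -5.8243e-6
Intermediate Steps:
1/(-8363 + (290392 - 453722)) = 1/(-8363 - 163330) = 1/(-171693) = -1/171693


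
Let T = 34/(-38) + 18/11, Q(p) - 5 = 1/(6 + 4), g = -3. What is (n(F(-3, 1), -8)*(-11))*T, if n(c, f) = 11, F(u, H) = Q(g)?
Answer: -1705/19 ≈ -89.737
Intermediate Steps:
Q(p) = 51/10 (Q(p) = 5 + 1/(6 + 4) = 5 + 1/10 = 5 + ⅒ = 51/10)
T = 155/209 (T = 34*(-1/38) + 18*(1/11) = -17/19 + 18/11 = 155/209 ≈ 0.74163)
F(u, H) = 51/10
(n(F(-3, 1), -8)*(-11))*T = (11*(-11))*(155/209) = -121*155/209 = -1705/19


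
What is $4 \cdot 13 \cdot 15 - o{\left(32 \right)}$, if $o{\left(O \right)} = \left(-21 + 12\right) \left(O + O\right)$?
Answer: $1356$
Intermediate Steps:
$o{\left(O \right)} = - 18 O$ ($o{\left(O \right)} = - 9 \cdot 2 O = - 18 O$)
$4 \cdot 13 \cdot 15 - o{\left(32 \right)} = 4 \cdot 13 \cdot 15 - \left(-18\right) 32 = 52 \cdot 15 - -576 = 780 + 576 = 1356$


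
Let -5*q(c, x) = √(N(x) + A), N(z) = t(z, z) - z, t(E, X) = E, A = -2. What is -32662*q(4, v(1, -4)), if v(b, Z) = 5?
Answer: 32662*I*√2/5 ≈ 9238.2*I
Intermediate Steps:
N(z) = 0 (N(z) = z - z = 0)
q(c, x) = -I*√2/5 (q(c, x) = -√(0 - 2)/5 = -I*√2/5)
-32662*q(4, v(1, -4)) = -(-32662)*I*√2/5 = 32662*I*√2/5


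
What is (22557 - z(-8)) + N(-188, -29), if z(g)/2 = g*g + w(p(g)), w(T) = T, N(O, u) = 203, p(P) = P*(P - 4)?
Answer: 22440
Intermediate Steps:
p(P) = P*(-4 + P)
z(g) = 2*g² + 2*g*(-4 + g) (z(g) = 2*(g*g + g*(-4 + g)) = 2*(g² + g*(-4 + g)) = 2*g² + 2*g*(-4 + g))
(22557 - z(-8)) + N(-188, -29) = (22557 - 4*(-8)*(-2 - 8)) + 203 = (22557 - 4*(-8)*(-10)) + 203 = (22557 - 1*320) + 203 = (22557 - 320) + 203 = 22237 + 203 = 22440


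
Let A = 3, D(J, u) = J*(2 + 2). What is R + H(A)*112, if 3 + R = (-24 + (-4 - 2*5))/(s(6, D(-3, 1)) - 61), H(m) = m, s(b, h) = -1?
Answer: 10342/31 ≈ 333.61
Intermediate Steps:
D(J, u) = 4*J (D(J, u) = J*4 = 4*J)
R = -74/31 (R = -3 + (-24 + (-4 - 2*5))/(-1 - 61) = -3 + (-24 + (-4 - 10))/(-62) = -3 + (-24 - 14)*(-1/62) = -3 - 38*(-1/62) = -3 + 19/31 = -74/31 ≈ -2.3871)
R + H(A)*112 = -74/31 + 3*112 = -74/31 + 336 = 10342/31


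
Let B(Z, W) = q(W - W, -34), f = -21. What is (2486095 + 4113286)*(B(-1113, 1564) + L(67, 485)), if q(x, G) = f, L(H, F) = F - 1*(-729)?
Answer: 7873061533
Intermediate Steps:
L(H, F) = 729 + F (L(H, F) = F + 729 = 729 + F)
q(x, G) = -21
B(Z, W) = -21
(2486095 + 4113286)*(B(-1113, 1564) + L(67, 485)) = (2486095 + 4113286)*(-21 + (729 + 485)) = 6599381*(-21 + 1214) = 6599381*1193 = 7873061533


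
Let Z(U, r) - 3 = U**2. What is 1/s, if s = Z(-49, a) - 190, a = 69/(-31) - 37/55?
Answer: 1/2214 ≈ 0.00045167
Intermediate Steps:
a = -4942/1705 (a = 69*(-1/31) - 37*1/55 = -69/31 - 37/55 = -4942/1705 ≈ -2.8985)
Z(U, r) = 3 + U**2
s = 2214 (s = (3 + (-49)**2) - 190 = (3 + 2401) - 190 = 2404 - 190 = 2214)
1/s = 1/2214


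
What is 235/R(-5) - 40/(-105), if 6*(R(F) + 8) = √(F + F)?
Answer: 2*(-14613*I + 4*√10)/(21*(√10 + 48*I)) ≈ -28.867 - 1.9269*I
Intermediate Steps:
R(F) = -8 + √2*√F/6 (R(F) = -8 + √(F + F)/6 = -8 + √(2*F)/6 = -8 + (√2*√F)/6 = -8 + √2*√F/6)
235/R(-5) - 40/(-105) = 235/(-8 + √2*√(-5)/6) - 40/(-105) = 235/(-8 + √2*(I*√5)/6) - 40*(-1/105) = 235/(-8 + I*√10/6) + 8/21 = 8/21 + 235/(-8 + I*√10/6)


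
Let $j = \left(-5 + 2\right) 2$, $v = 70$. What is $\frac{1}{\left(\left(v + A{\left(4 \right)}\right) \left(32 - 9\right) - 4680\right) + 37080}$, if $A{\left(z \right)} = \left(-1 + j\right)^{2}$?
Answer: $\frac{1}{35137} \approx 2.846 \cdot 10^{-5}$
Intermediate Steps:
$j = -6$ ($j = \left(-3\right) 2 = -6$)
$A{\left(z \right)} = 49$ ($A{\left(z \right)} = \left(-1 - 6\right)^{2} = \left(-7\right)^{2} = 49$)
$\frac{1}{\left(\left(v + A{\left(4 \right)}\right) \left(32 - 9\right) - 4680\right) + 37080} = \frac{1}{\left(\left(70 + 49\right) \left(32 - 9\right) - 4680\right) + 37080} = \frac{1}{\left(119 \cdot 23 - 4680\right) + 37080} = \frac{1}{\left(2737 - 4680\right) + 37080} = \frac{1}{-1943 + 37080} = \frac{1}{35137}$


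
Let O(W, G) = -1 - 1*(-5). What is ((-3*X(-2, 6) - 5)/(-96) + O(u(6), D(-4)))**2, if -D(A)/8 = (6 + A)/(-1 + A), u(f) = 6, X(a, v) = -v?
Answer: 137641/9216 ≈ 14.935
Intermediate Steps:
D(A) = -8*(6 + A)/(-1 + A)
O(W, G) = 4 (O(W, G) = -1 + 5 = 4)
((-3*X(-2, 6) - 5)/(-96) + O(u(6), D(-4)))**2 = ((-(-3)*6 - 5)/(-96) + 4)**2 = ((-3*(-6) - 5)*(-1/96) + 4)**2 = ((18 - 5)*(-1/96) + 4)**2 = (13*(-1/96) + 4)**2 = (-13/96 + 4)**2 = (371/96)**2 = 137641/9216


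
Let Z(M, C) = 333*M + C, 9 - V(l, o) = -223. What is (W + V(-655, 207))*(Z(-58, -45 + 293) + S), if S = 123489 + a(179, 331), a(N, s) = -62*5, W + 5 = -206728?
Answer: -21499438613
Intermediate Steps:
V(l, o) = 232 (V(l, o) = 9 - 1*(-223) = 9 + 223 = 232)
W = -206733 (W = -5 - 206728 = -206733)
Z(M, C) = C + 333*M
a(N, s) = -310
S = 123179 (S = 123489 - 310 = 123179)
(W + V(-655, 207))*(Z(-58, -45 + 293) + S) = (-206733 + 232)*(((-45 + 293) + 333*(-58)) + 123179) = -206501*((248 - 19314) + 123179) = -206501*(-19066 + 123179) = -206501*104113 = -21499438613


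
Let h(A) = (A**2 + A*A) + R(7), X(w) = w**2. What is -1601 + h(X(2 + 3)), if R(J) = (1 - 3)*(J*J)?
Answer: -449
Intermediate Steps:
R(J) = -2*J**2
h(A) = -98 + 2*A**2 (h(A) = (A**2 + A*A) - 2*7**2 = (A**2 + A**2) - 2*49 = 2*A**2 - 98 = -98 + 2*A**2)
-1601 + h(X(2 + 3)) = -1601 + (-98 + 2*((2 + 3)**2)**2) = -1601 + (-98 + 2*(5**2)**2) = -1601 + (-98 + 2*25**2) = -1601 + (-98 + 2*625) = -1601 + (-98 + 1250) = -1601 + 1152 = -449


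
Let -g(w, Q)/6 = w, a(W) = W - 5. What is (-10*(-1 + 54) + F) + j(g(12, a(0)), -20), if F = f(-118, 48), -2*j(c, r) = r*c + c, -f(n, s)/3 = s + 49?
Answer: -1505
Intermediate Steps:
a(W) = -5 + W
g(w, Q) = -6*w
f(n, s) = -147 - 3*s (f(n, s) = -3*(s + 49) = -3*(49 + s) = -147 - 3*s)
j(c, r) = -c/2 - c*r/2 (j(c, r) = -(r*c + c)/2 = -(c*r + c)/2 = -(c + c*r)/2 = -c/2 - c*r/2)
F = -291 (F = -147 - 3*48 = -147 - 144 = -291)
(-10*(-1 + 54) + F) + j(g(12, a(0)), -20) = (-10*(-1 + 54) - 291) - (-6*12)*(1 - 20)/2 = (-10*53 - 291) - 1/2*(-72)*(-19) = (-530 - 291) - 684 = -821 - 684 = -1505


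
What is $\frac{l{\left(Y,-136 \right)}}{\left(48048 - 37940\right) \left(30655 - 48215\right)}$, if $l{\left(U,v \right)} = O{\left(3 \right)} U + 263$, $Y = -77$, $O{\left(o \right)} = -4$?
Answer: $- \frac{571}{177496480} \approx -3.217 \cdot 10^{-6}$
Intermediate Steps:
$l{\left(U,v \right)} = 263 - 4 U$ ($l{\left(U,v \right)} = - 4 U + 263 = 263 - 4 U$)
$\frac{l{\left(Y,-136 \right)}}{\left(48048 - 37940\right) \left(30655 - 48215\right)} = \frac{263 - -308}{\left(48048 - 37940\right) \left(30655 - 48215\right)} = \frac{263 + 308}{10108 \left(-17560\right)} = \frac{571}{-177496480} = 571 \left(- \frac{1}{177496480}\right) = - \frac{571}{177496480}$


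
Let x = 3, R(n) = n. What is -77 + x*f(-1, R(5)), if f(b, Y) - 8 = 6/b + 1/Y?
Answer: -352/5 ≈ -70.400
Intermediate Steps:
f(b, Y) = 8 + 1/Y + 6/b (f(b, Y) = 8 + (6/b + 1/Y) = 8 + (1/Y + 6/b) = 8 + 1/Y + 6/b)
-77 + x*f(-1, R(5)) = -77 + 3*(8 + 1/5 + 6/(-1)) = -77 + 3*(8 + 1/5 + 6*(-1)) = -77 + 3*(8 + 1/5 - 6) = -77 + 3*(11/5) = -77 + 33/5 = -352/5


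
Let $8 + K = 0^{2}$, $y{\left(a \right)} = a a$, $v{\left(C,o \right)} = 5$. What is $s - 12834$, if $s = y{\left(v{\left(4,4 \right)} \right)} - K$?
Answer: $-12801$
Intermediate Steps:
$y{\left(a \right)} = a^{2}$
$K = -8$ ($K = -8 + 0^{2} = -8 + 0 = -8$)
$s = 33$ ($s = 5^{2} - -8 = 25 + 8 = 33$)
$s - 12834 = 33 - 12834 = -12801$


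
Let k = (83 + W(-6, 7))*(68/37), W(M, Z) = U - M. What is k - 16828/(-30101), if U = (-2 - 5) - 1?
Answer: 166418944/1113737 ≈ 149.42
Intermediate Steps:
U = -8 (U = -7 - 1 = -8)
W(M, Z) = -8 - M
k = 5508/37 (k = (83 + (-8 - 1*(-6)))*(68/37) = (83 + (-8 + 6))*(68*(1/37)) = (83 - 2)*(68/37) = 81*(68/37) = 5508/37 ≈ 148.86)
k - 16828/(-30101) = 5508/37 - 16828/(-30101) = 5508/37 - 16828*(-1)/30101 = 5508/37 - 1*(-16828/30101) = 5508/37 + 16828/30101 = 166418944/1113737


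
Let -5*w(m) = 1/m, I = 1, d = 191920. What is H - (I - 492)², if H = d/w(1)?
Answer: -1200681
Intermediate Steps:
w(m) = -1/(5*m)
H = -959600 (H = 191920/((-⅕/1)) = 191920/((-⅕*1)) = 191920/(-⅕) = 191920*(-5) = -959600)
H - (I - 492)² = -959600 - (1 - 492)² = -959600 - 1*(-491)² = -959600 - 1*241081 = -959600 - 241081 = -1200681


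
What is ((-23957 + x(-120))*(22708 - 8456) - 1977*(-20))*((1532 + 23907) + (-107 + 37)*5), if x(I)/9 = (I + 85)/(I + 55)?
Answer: -111326045726004/13 ≈ -8.5635e+12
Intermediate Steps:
x(I) = 9*(85 + I)/(55 + I) (x(I) = 9*((I + 85)/(I + 55)) = 9*((85 + I)/(55 + I)) = 9*(85 + I)/(55 + I))
((-23957 + x(-120))*(22708 - 8456) - 1977*(-20))*((1532 + 23907) + (-107 + 37)*5) = ((-23957 + 9*(85 - 120)/(55 - 120))*(22708 - 8456) - 1977*(-20))*((1532 + 23907) + (-107 + 37)*5) = ((-23957 + 9*(-35)/(-65))*14252 + 39540)*(25439 - 70*5) = ((-23957 + 9*(-1/65)*(-35))*14252 + 39540)*(25439 - 350) = ((-23957 + 63/13)*14252 + 39540)*25089 = (-311378/13*14252 + 39540)*25089 = (-4437759256/13 + 39540)*25089 = -4437245236/13*25089 = -111326045726004/13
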